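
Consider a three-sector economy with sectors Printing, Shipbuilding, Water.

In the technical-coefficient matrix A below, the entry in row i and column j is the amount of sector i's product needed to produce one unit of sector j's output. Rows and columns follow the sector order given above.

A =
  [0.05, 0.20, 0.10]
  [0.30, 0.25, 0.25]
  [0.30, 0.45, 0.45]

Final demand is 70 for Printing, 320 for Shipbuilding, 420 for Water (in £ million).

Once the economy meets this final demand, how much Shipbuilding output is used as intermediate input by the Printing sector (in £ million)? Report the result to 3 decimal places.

z_SP = 183.731

I − A =
  [   0.95    -0.20    -0.10]
  [  -0.30     0.75    -0.25]
  [  -0.30    -0.45     0.55]
Cofactors of I−A, C_ij = (−1)^(i+j)·(minor ij) (rows/columns in the sector order above):
  C_11 = (0.75)(0.55) − (-0.25)(-0.45) = 0.3000
  C_12 = −[(-0.30)(0.55) − (-0.25)(-0.30)] = 0.2400
  C_13 = (-0.30)(-0.45) − (0.75)(-0.30) = 0.3600
  C_21 = −[(-0.20)(0.55) − (-0.10)(-0.45)] = 0.1550
  C_22 = (0.95)(0.55) − (-0.10)(-0.30) = 0.4925
  C_23 = −[(0.95)(-0.45) − (-0.20)(-0.30)] = 0.4875
  C_31 = (-0.20)(-0.25) − (-0.10)(0.75) = 0.1250
  C_32 = −[(0.95)(-0.25) − (-0.10)(-0.30)] = 0.2675
  C_33 = (0.95)(0.75) − (-0.20)(-0.30) = 0.6525
det(I−A) = Σ_j (I−A)_1j·C_1j = (0.95)(0.3000) + (-0.20)(0.2400) + (-0.10)(0.3600) = 0.2010
adj(I−A) = Cᵀ =
  [ 0.3000   0.1550   0.1250]
  [ 0.2400   0.4925   0.2675]
  [ 0.3600   0.4875   0.6525]
(I − A)⁻¹ = adj(I−A) / det(I−A) ≈
  [   1.4925     0.7711     0.6219]
  [   1.1940     2.4502     1.3308]
  [   1.7910     2.4254     3.2463]
First solve x = (I − A)⁻¹ d = adj(I−A)·d / det(I−A); in particular x_P = (0.3000·70 + 0.1550·320 + 0.1250·420) / 0.2010 = 123.10 / 0.2010 ≈ 612.43781.
Intermediate flow from S to P: z_SP = a_SP · x_P = 0.30 × 123.10 / 0.2010 = 36.93 / 0.2010 ≈ 183.731.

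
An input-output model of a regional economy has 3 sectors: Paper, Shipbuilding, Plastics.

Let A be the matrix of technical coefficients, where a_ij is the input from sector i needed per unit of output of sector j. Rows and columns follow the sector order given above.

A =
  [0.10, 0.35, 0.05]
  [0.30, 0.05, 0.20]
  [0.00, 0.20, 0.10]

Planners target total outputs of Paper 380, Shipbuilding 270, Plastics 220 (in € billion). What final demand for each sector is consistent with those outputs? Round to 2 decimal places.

d_1 = 236.50, d_2 = 98.50, d_3 = 144.00

I − A =
  [   0.90    -0.35    -0.05]
  [  -0.30     0.95    -0.20]
  [   0.00    -0.20     0.90]
d = (I − A) x:
  d_1 = (+0.90)·380 + (-0.35)·270 + (-0.05)·220 = 236.50
  d_2 = (-0.30)·380 + (+0.95)·270 + (-0.20)·220 = 98.50
  d_3 = (+0.00)·380 + (-0.20)·270 + (+0.90)·220 = 144.00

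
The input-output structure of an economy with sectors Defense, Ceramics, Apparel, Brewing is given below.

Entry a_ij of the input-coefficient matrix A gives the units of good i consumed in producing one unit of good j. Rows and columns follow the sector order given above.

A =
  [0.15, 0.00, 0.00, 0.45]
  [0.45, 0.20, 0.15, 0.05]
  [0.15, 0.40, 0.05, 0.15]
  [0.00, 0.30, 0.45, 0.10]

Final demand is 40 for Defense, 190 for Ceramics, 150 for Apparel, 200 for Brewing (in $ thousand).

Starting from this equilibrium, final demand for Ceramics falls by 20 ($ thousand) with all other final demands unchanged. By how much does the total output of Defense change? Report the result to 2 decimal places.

I − A =
  [   0.85     0.00     0.00    -0.45]
  [  -0.45     0.80    -0.15    -0.05]
  [  -0.15    -0.40     0.95    -0.15]
  [   0.00    -0.30    -0.45     0.90]
Compute the cofactors C_ij = (−1)^(i+j)·(3×3 minor ij) of I−A; the adjugate is their transpose:
adj(I−A) = Cᵀ =
  [ 0.54600   0.20925   0.18225   0.31500]
  [ 0.37800   0.63900   0.22500   0.26200]
  [ 0.28800   0.36450   0.53850   0.25400]
  [ 0.27000   0.39525   0.34425   0.59500]
det(I−A) = Σ_j (I−A)_1j·C_1j = (0.85)(0.54600) + (0.00)(0.37800) + (0.00)(0.28800) + (-0.45)(0.27000) = 0.3426
(I − A)⁻¹ = adj(I−A) / det(I−A) ≈
  [   1.5937     0.6108     0.5320     0.9194]
  [   1.1033     1.8651     0.6567     0.7647]
  [   0.8406     1.0639     1.5718     0.7414]
  [   0.7881     1.1537     1.0048     1.7367]
Δx = (I − A)⁻¹ Δd with Δd having -20 in the Ceramics component and 0 elsewhere.
So Δx_1 = L_12 · (-20), where L_12 = adj(I−A)_12 / det(I−A) = 0.20925 / 0.3426.
Δx_1 = 0.20925 × (-20) / 0.3426 = -4.185 / 0.3426 ≈ -12.22.

Δx_1 = -12.22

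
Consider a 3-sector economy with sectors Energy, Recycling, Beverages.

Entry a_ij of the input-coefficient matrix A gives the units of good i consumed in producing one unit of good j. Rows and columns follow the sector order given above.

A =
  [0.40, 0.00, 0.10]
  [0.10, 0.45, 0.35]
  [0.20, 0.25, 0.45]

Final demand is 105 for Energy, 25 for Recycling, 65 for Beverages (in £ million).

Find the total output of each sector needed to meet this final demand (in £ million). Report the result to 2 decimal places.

I − A =
  [   0.60     0.00    -0.10]
  [  -0.10     0.55    -0.35]
  [  -0.20    -0.25     0.55]
Cofactors of I−A, C_ij = (−1)^(i+j)·(minor ij) (rows/columns in the sector order above):
  C_11 = (0.55)(0.55) − (-0.35)(-0.25) = 0.2150
  C_12 = −[(-0.10)(0.55) − (-0.35)(-0.20)] = 0.1250
  C_13 = (-0.10)(-0.25) − (0.55)(-0.20) = 0.1350
  C_21 = −[(0.00)(0.55) − (-0.10)(-0.25)] = 0.0250
  C_22 = (0.60)(0.55) − (-0.10)(-0.20) = 0.3100
  C_23 = −[(0.60)(-0.25) − (0.00)(-0.20)] = 0.1500
  C_31 = (0.00)(-0.35) − (-0.10)(0.55) = 0.0550
  C_32 = −[(0.60)(-0.35) − (-0.10)(-0.10)] = 0.2200
  C_33 = (0.60)(0.55) − (0.00)(-0.10) = 0.3300
det(I−A) = Σ_j (I−A)_1j·C_1j = (0.60)(0.2150) + (0.00)(0.1250) + (-0.10)(0.1350) = 0.1155
adj(I−A) = Cᵀ =
  [ 0.2150   0.0250   0.0550]
  [ 0.1250   0.3100   0.2200]
  [ 0.1350   0.1500   0.3300]
(I − A)⁻¹ = adj(I−A) / det(I−A) ≈
  [   1.8615     0.2165     0.4762]
  [   1.0823     2.6840     1.9048]
  [   1.1688     1.2987     2.8571]
x = (I − A)⁻¹ d = adj(I−A)·d / det(I−A), with det(I−A) = 0.1155:
  x_E = (0.2150·105 + 0.0250·25 + 0.0550·65) / 0.1155 = 26.775 / 0.1155 ≈ 231.82
  x_R = (0.1250·105 + 0.3100·25 + 0.2200·65) / 0.1155 = 35.175 / 0.1155 ≈ 304.55
  x_B = (0.1350·105 + 0.1500·25 + 0.3300·65) / 0.1155 = 39.375 / 0.1155 ≈ 340.91

x_E = 231.82, x_R = 304.55, x_B = 340.91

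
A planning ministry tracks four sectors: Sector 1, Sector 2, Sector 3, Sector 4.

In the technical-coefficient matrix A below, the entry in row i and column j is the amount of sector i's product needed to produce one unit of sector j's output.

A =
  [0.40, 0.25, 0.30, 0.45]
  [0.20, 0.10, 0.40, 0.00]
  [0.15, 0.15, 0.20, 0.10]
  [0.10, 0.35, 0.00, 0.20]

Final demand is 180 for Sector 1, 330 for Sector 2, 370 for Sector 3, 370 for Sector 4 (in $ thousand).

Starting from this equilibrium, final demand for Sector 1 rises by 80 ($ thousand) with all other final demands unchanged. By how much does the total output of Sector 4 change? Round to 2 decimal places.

I − A =
  [   0.60    -0.25    -0.30    -0.45]
  [  -0.20     0.90    -0.40     0.00]
  [  -0.15    -0.15     0.80    -0.10]
  [  -0.10    -0.35     0.00     0.80]
Compute the cofactors C_ij = (−1)^(i+j)·(3×3 minor ij) of I−A; the adjugate is their transpose:
adj(I−A) = Cᵀ =
  [ 0.514000   0.332500   0.359000   0.334000]
  [ 0.180000   0.309000   0.222000   0.129000]
  [ 0.148000   0.142375   0.320000   0.123250]
  [ 0.143000   0.176750   0.142000   0.291500]
det(I−A) = Σ_j (I−A)_1j·C_1j = (0.60)(0.514000) + (-0.25)(0.180000) + (-0.30)(0.148000) + (-0.45)(0.143000) = 0.15465
(I − A)⁻¹ = adj(I−A) / det(I−A) ≈
  [   3.3236     2.1500     2.3214     2.1597]
  [   1.1639     1.9981     1.4355     0.8341]
  [   0.9570     0.9206     2.0692     0.7970]
  [   0.9247     1.1429     0.9182     1.8849]
Δx = (I − A)⁻¹ Δd with Δd having +80 in the Sector 1 component and 0 elsewhere.
So Δx_4 = L_41 · (+80), where L_41 = adj(I−A)_41 / det(I−A) = 0.143000 / 0.15465.
Δx_4 = 0.143000 × (+80) / 0.15465 = 11.44 / 0.15465 ≈ 73.97.

Δx_4 = 73.97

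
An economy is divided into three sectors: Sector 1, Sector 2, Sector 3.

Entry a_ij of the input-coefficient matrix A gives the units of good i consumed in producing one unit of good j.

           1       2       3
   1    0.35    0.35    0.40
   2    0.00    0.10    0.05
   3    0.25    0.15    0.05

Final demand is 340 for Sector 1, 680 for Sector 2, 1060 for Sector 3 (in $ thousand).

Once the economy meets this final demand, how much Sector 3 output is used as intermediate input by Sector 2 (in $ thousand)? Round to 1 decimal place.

z_32 = 128.3

I − A =
  [   0.65    -0.35    -0.40]
  [   0.00     0.90    -0.05]
  [  -0.25    -0.15     0.95]
Cofactors of I−A, C_ij = (−1)^(i+j)·(minor ij) (rows/columns in the sector order above):
  C_11 = (0.90)(0.95) − (-0.05)(-0.15) = 0.8475
  C_12 = −[(0.00)(0.95) − (-0.05)(-0.25)] = 0.0125
  C_13 = (0.00)(-0.15) − (0.90)(-0.25) = 0.2250
  C_21 = −[(-0.35)(0.95) − (-0.40)(-0.15)] = 0.3925
  C_22 = (0.65)(0.95) − (-0.40)(-0.25) = 0.5175
  C_23 = −[(0.65)(-0.15) − (-0.35)(-0.25)] = 0.1850
  C_31 = (-0.35)(-0.05) − (-0.40)(0.90) = 0.3775
  C_32 = −[(0.65)(-0.05) − (-0.40)(0.00)] = 0.0325
  C_33 = (0.65)(0.90) − (-0.35)(0.00) = 0.5850
det(I−A) = Σ_j (I−A)_1j·C_1j = (0.65)(0.8475) + (-0.35)(0.0125) + (-0.40)(0.2250) = 0.4565
adj(I−A) = Cᵀ =
  [ 0.8475   0.3925   0.3775]
  [ 0.0125   0.5175   0.0325]
  [ 0.2250   0.1850   0.5850]
(I − A)⁻¹ = adj(I−A) / det(I−A) ≈
  [   1.8565     0.8598     0.8269]
  [   0.0274     1.1336     0.0712]
  [   0.4929     0.4053     1.2815]
First solve x = (I − A)⁻¹ d = adj(I−A)·d / det(I−A); in particular x_2 = (0.0125·340 + 0.5175·680 + 0.0325·1060) / 0.4565 = 390.60 / 0.4565 ≈ 855.641.
Intermediate flow from 3 to 2: z_32 = a_32 · x_2 = 0.15 × 390.60 / 0.4565 = 58.59 / 0.4565 ≈ 128.3.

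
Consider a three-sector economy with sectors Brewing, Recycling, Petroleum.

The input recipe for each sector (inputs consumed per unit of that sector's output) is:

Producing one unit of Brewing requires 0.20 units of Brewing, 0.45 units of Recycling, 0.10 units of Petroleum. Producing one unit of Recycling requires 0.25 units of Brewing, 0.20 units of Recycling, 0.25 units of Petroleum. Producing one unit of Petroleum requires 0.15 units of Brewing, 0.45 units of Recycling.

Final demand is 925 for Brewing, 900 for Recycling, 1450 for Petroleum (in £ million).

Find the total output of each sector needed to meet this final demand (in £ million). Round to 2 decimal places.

I − A =
  [   0.80    -0.25    -0.15]
  [  -0.45     0.80    -0.45]
  [  -0.10    -0.25     1.00]
Cofactors of I−A, C_ij = (−1)^(i+j)·(minor ij) (rows/columns in the sector order above):
  C_11 = (0.80)(1.00) − (-0.45)(-0.25) = 0.6875
  C_12 = −[(-0.45)(1.00) − (-0.45)(-0.10)] = 0.4950
  C_13 = (-0.45)(-0.25) − (0.80)(-0.10) = 0.1925
  C_21 = −[(-0.25)(1.00) − (-0.15)(-0.25)] = 0.2875
  C_22 = (0.80)(1.00) − (-0.15)(-0.10) = 0.7850
  C_23 = −[(0.80)(-0.25) − (-0.25)(-0.10)] = 0.2250
  C_31 = (-0.25)(-0.45) − (-0.15)(0.80) = 0.2325
  C_32 = −[(0.80)(-0.45) − (-0.15)(-0.45)] = 0.4275
  C_33 = (0.80)(0.80) − (-0.25)(-0.45) = 0.5275
det(I−A) = Σ_j (I−A)_1j·C_1j = (0.80)(0.6875) + (-0.25)(0.4950) + (-0.15)(0.1925) = 0.397375
adj(I−A) = Cᵀ =
  [ 0.6875   0.2875   0.2325]
  [ 0.4950   0.7850   0.4275]
  [ 0.1925   0.2250   0.5275]
(I − A)⁻¹ = adj(I−A) / det(I−A) ≈
  [   1.7301     0.7235     0.5851]
  [   1.2457     1.9755     1.0758]
  [   0.4844     0.5662     1.3275]
x = (I − A)⁻¹ d = adj(I−A)·d / det(I−A), with det(I−A) = 0.397375:
  x_1 = (0.6875·925 + 0.2875·900 + 0.2325·1450) / 0.397375 = 1231.8125 / 0.397375 ≈ 3099.87
  x_2 = (0.4950·925 + 0.7850·900 + 0.4275·1450) / 0.397375 = 1784.25 / 0.397375 ≈ 4490.09
  x_3 = (0.1925·925 + 0.2250·900 + 0.5275·1450) / 0.397375 = 1145.4375 / 0.397375 ≈ 2882.51

x_1 = 3099.87, x_2 = 4490.09, x_3 = 2882.51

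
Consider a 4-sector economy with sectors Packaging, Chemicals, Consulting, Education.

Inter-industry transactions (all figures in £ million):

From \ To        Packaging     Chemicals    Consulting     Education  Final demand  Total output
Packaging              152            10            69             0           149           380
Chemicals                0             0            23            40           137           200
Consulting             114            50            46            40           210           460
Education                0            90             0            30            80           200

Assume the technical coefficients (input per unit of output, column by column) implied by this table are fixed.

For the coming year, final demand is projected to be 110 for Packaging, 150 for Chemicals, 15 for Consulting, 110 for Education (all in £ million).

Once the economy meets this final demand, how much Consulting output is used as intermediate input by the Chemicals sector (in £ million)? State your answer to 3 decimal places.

Technical coefficients a_ij = z_ij / X_j:
  a_11 = 152/380 = 0.40, a_21 = 0/380 = 0.00, a_31 = 114/380 = 0.30, a_41 = 0/380 = 0.00
  a_12 = 10/200 = 0.05, a_22 = 0/200 = 0.00, a_32 = 50/200 = 0.25, a_42 = 90/200 = 0.45
  a_13 = 69/460 = 0.15, a_23 = 23/460 = 0.05, a_33 = 46/460 = 0.10, a_43 = 0/460 = 0.00
  a_14 = 0/200 = 0.00, a_24 = 40/200 = 0.20, a_34 = 40/200 = 0.20, a_44 = 30/200 = 0.15
I − A =
  [   0.60    -0.05    -0.15     0.00]
  [   0.00     1.00    -0.05    -0.20]
  [  -0.30    -0.25     0.90    -0.20]
  [   0.00    -0.45     0.00     0.85]
Compute the cofactors C_ij = (−1)^(i+j)·(3×3 minor ij) of I−A; the adjugate is their transpose:
adj(I−A) = Cᵀ =
  [ 0.668875   0.083625   0.116125   0.047000]
  [ 0.012750   0.420750   0.025500   0.105000]
  [ 0.228000   0.194250   0.456000   0.153000]
  [ 0.006750   0.222750   0.013500   0.486750]
det(I−A) = Σ_j (I−A)_1j·C_1j = (0.60)(0.668875) + (-0.05)(0.012750) + (-0.15)(0.228000) + (0.00)(0.006750) = 0.3664875
(I − A)⁻¹ = adj(I−A) / det(I−A) ≈
  [   1.8251     0.2282     0.3169     0.1282]
  [   0.0348     1.1481     0.0696     0.2865]
  [   0.6221     0.5300     1.2442     0.4175]
  [   0.0184     0.6078     0.0368     1.3281]
First solve x = (I − A)⁻¹ d = adj(I−A)·d / det(I−A); in particular x_2 = (0.012750·110 + 0.420750·150 + 0.025500·15 + 0.105000·110) / 0.3664875 = 76.4475 / 0.3664875 ≈ 208.59511.
Intermediate flow from 3 to 2: z_32 = a_32 · x_2 = 0.25 × 76.4475 / 0.3664875 = 19.111875 / 0.3664875 ≈ 52.149.

z_32 = 52.149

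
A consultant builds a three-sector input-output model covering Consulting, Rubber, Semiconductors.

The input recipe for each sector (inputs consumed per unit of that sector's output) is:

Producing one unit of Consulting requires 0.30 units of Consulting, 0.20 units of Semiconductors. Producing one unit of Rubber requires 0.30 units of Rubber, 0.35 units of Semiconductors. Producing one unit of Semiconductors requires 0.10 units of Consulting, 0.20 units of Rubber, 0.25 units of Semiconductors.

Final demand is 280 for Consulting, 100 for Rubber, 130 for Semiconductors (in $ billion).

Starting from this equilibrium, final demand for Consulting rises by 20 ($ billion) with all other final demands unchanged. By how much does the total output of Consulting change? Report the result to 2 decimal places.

Δx_C = 29.89

I − A =
  [   0.70     0.00    -0.10]
  [   0.00     0.70    -0.20]
  [  -0.20    -0.35     0.75]
Cofactors of I−A, C_ij = (−1)^(i+j)·(minor ij) (rows/columns in the sector order above):
  C_11 = (0.70)(0.75) − (-0.20)(-0.35) = 0.4550
  C_12 = −[(0.00)(0.75) − (-0.20)(-0.20)] = 0.0400
  C_13 = (0.00)(-0.35) − (0.70)(-0.20) = 0.1400
  C_21 = −[(0.00)(0.75) − (-0.10)(-0.35)] = 0.0350
  C_22 = (0.70)(0.75) − (-0.10)(-0.20) = 0.5050
  C_23 = −[(0.70)(-0.35) − (0.00)(-0.20)] = 0.2450
  C_31 = (0.00)(-0.20) − (-0.10)(0.70) = 0.0700
  C_32 = −[(0.70)(-0.20) − (-0.10)(0.00)] = 0.1400
  C_33 = (0.70)(0.70) − (0.00)(0.00) = 0.4900
det(I−A) = Σ_j (I−A)_1j·C_1j = (0.70)(0.4550) + (0.00)(0.0400) + (-0.10)(0.1400) = 0.3045
adj(I−A) = Cᵀ =
  [ 0.4550   0.0350   0.0700]
  [ 0.0400   0.5050   0.1400]
  [ 0.1400   0.2450   0.4900]
(I − A)⁻¹ = adj(I−A) / det(I−A) ≈
  [   1.4943     0.1149     0.2299]
  [   0.1314     1.6585     0.4598]
  [   0.4598     0.8046     1.6092]
Δx = (I − A)⁻¹ Δd with Δd having +20 in the Consulting component and 0 elsewhere.
So Δx_C = L_CC · (+20), where L_CC = adj(I−A)_CC / det(I−A) = 0.4550 / 0.3045.
Δx_C = 0.4550 × (+20) / 0.3045 = 9.10 / 0.3045 ≈ 29.89.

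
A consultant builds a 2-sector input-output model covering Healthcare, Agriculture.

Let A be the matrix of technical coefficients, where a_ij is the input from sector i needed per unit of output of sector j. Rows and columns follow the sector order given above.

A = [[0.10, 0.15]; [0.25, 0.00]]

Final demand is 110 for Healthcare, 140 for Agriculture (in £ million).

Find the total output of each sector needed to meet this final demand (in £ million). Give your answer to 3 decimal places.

I − A =
  [   0.90    -0.15]
  [  -0.25     1.00]
det(I−A) = (0.90)(1.00) − (-0.15)(-0.25) = 0.8625
adj(I−A) = [[1.00, 0.15], [0.25, 0.90]]
(I − A)⁻¹ = adj(I−A) / det(I−A) ≈
  [   1.1594     0.1739]
  [   0.2899     1.0435]
x = (I − A)⁻¹ d = adj(I−A)·d / det(I−A), with det(I−A) = 0.8625:
  x_H = (1.00·110 + 0.15·140) / 0.8625 = 131.00 / 0.8625 ≈ 151.884
  x_A = (0.25·110 + 0.90·140) / 0.8625 = 153.50 / 0.8625 ≈ 177.971

x_H = 151.884, x_A = 177.971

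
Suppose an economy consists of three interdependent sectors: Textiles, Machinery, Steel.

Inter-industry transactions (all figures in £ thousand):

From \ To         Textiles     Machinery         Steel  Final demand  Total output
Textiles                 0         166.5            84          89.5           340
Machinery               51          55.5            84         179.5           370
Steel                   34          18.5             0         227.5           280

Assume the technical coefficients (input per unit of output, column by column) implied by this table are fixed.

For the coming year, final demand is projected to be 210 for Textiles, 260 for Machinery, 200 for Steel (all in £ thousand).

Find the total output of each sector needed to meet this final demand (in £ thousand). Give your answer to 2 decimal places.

Technical coefficients a_ij = z_ij / X_j:
  a_TT = 0/340 = 0.00, a_MT = 51/340 = 0.15, a_ST = 34/340 = 0.10
  a_TM = 166.5/370 = 0.45, a_MM = 55.5/370 = 0.15, a_SM = 18.5/370 = 0.05
  a_TS = 84/280 = 0.30, a_MS = 84/280 = 0.30, a_SS = 0/280 = 0.00
I − A =
  [   1.00    -0.45    -0.30]
  [  -0.15     0.85    -0.30]
  [  -0.10    -0.05     1.00]
Cofactors of I−A, C_ij = (−1)^(i+j)·(minor ij) (rows/columns in the sector order above):
  C_11 = (0.85)(1.00) − (-0.30)(-0.05) = 0.8350
  C_12 = −[(-0.15)(1.00) − (-0.30)(-0.10)] = 0.1800
  C_13 = (-0.15)(-0.05) − (0.85)(-0.10) = 0.0925
  C_21 = −[(-0.45)(1.00) − (-0.30)(-0.05)] = 0.4650
  C_22 = (1.00)(1.00) − (-0.30)(-0.10) = 0.9700
  C_23 = −[(1.00)(-0.05) − (-0.45)(-0.10)] = 0.0950
  C_31 = (-0.45)(-0.30) − (-0.30)(0.85) = 0.3900
  C_32 = −[(1.00)(-0.30) − (-0.30)(-0.15)] = 0.3450
  C_33 = (1.00)(0.85) − (-0.45)(-0.15) = 0.7825
det(I−A) = Σ_j (I−A)_1j·C_1j = (1.00)(0.8350) + (-0.45)(0.1800) + (-0.30)(0.0925) = 0.72625
adj(I−A) = Cᵀ =
  [ 0.8350   0.4650   0.3900]
  [ 0.1800   0.9700   0.3450]
  [ 0.0925   0.0950   0.7825]
(I − A)⁻¹ = adj(I−A) / det(I−A) ≈
  [   1.1497     0.6403     0.5370]
  [   0.2478     1.3356     0.4750]
  [   0.1274     0.1308     1.0775]
x = (I − A)⁻¹ d = adj(I−A)·d / det(I−A), with det(I−A) = 0.72625:
  x_T = (0.8350·210 + 0.4650·260 + 0.3900·200) / 0.72625 = 374.25 / 0.72625 ≈ 515.32
  x_M = (0.1800·210 + 0.9700·260 + 0.3450·200) / 0.72625 = 359.00 / 0.72625 ≈ 494.32
  x_S = (0.0925·210 + 0.0950·260 + 0.7825·200) / 0.72625 = 200.625 / 0.72625 ≈ 276.25

x_T = 515.32, x_M = 494.32, x_S = 276.25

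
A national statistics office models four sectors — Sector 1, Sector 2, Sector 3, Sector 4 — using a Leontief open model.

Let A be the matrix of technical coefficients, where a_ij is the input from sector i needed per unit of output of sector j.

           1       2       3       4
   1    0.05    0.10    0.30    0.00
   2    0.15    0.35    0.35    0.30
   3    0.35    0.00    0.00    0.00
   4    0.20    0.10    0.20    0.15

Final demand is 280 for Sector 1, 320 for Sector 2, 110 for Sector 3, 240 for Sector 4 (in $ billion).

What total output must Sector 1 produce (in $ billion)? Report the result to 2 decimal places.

I − A =
  [   0.95    -0.10    -0.30     0.00]
  [  -0.15     0.65    -0.35    -0.30]
  [  -0.35     0.00     1.00     0.00]
  [  -0.20    -0.10    -0.20     0.85]
Compute the cofactors C_ij = (−1)^(i+j)·(3×3 minor ij) of I−A; the adjugate is their transpose:
adj(I−A) = Cᵀ =
  [ 0.522500   0.085000   0.192500   0.030000]
  [ 0.312625   0.718250   0.395875   0.253500]
  [ 0.182875   0.029750   0.477625   0.010500]
  [ 0.202750   0.111500   0.204250   0.522000]
det(I−A) = Σ_j (I−A)_1j·C_1j = (0.95)(0.522500) + (-0.10)(0.312625) + (-0.30)(0.182875) + (0.00)(0.202750) = 0.41025
(I − A)⁻¹ = adj(I−A) / det(I−A) ≈
  [   1.2736     0.2072     0.4692     0.0731]
  [   0.7620     1.7508     0.9650     0.6179]
  [   0.4458     0.0725     1.1642     0.0256]
  [   0.4942     0.2718     0.4979     1.2724]
x = (I − A)⁻¹ d = adj(I−A)·d / det(I−A), with det(I−A) = 0.41025:
  x_1 = (0.522500·280 + 0.085000·320 + 0.192500·110 + 0.030000·240) / 0.41025 = 201.875 / 0.41025 ≈ 492.08
  x_2 = (0.312625·280 + 0.718250·320 + 0.395875·110 + 0.253500·240) / 0.41025 = 421.76125 / 0.41025 ≈ 1028.06
  x_3 = (0.182875·280 + 0.029750·320 + 0.477625·110 + 0.010500·240) / 0.41025 = 115.78375 / 0.41025 ≈ 282.23
  x_4 = (0.202750·280 + 0.111500·320 + 0.204250·110 + 0.522000·240) / 0.41025 = 240.1975 / 0.41025 ≈ 585.49

x_1 = 492.08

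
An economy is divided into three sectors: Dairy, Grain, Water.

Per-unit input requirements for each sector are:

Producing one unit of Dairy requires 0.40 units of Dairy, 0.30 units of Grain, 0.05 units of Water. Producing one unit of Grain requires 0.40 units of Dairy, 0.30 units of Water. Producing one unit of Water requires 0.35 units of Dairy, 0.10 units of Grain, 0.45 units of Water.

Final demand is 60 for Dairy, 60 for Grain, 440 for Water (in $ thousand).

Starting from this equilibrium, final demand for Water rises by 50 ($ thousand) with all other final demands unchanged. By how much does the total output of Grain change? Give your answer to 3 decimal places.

I − A =
  [   0.60    -0.40    -0.35]
  [  -0.30     1.00    -0.10]
  [  -0.05    -0.30     0.55]
Cofactors of I−A, C_ij = (−1)^(i+j)·(minor ij) (rows/columns in the sector order above):
  C_11 = (1.00)(0.55) − (-0.10)(-0.30) = 0.5200
  C_12 = −[(-0.30)(0.55) − (-0.10)(-0.05)] = 0.1700
  C_13 = (-0.30)(-0.30) − (1.00)(-0.05) = 0.1400
  C_21 = −[(-0.40)(0.55) − (-0.35)(-0.30)] = 0.3250
  C_22 = (0.60)(0.55) − (-0.35)(-0.05) = 0.3125
  C_23 = −[(0.60)(-0.30) − (-0.40)(-0.05)] = 0.2000
  C_31 = (-0.40)(-0.10) − (-0.35)(1.00) = 0.3900
  C_32 = −[(0.60)(-0.10) − (-0.35)(-0.30)] = 0.1650
  C_33 = (0.60)(1.00) − (-0.40)(-0.30) = 0.4800
det(I−A) = Σ_j (I−A)_1j·C_1j = (0.60)(0.5200) + (-0.40)(0.1700) + (-0.35)(0.1400) = 0.1950
adj(I−A) = Cᵀ =
  [ 0.5200   0.3250   0.3900]
  [ 0.1700   0.3125   0.1650]
  [ 0.1400   0.2000   0.4800]
(I − A)⁻¹ = adj(I−A) / det(I−A) ≈
  [   2.6667     1.6667     2.0000]
  [   0.8718     1.6026     0.8462]
  [   0.7179     1.0256     2.4615]
Δx = (I − A)⁻¹ Δd with Δd having +50 in the Water component and 0 elsewhere.
So Δx_G = L_GW · (+50), where L_GW = adj(I−A)_GW / det(I−A) = 0.1650 / 0.1950.
Δx_G = 0.1650 × (+50) / 0.1950 = 8.25 / 0.1950 ≈ 42.308.

Δx_G = 42.308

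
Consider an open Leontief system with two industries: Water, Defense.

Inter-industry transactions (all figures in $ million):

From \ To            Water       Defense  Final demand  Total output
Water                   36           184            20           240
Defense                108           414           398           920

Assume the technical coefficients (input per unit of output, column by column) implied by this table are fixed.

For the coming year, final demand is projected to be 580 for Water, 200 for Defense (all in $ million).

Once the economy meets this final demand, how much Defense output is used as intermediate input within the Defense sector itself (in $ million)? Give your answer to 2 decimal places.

Technical coefficients a_ij = z_ij / X_j:
  a_WW = 36/240 = 0.15, a_DW = 108/240 = 0.45
  a_WD = 184/920 = 0.20, a_DD = 414/920 = 0.45
I − A =
  [   0.85    -0.20]
  [  -0.45     0.55]
det(I−A) = (0.85)(0.55) − (-0.20)(-0.45) = 0.3775
adj(I−A) = [[0.55, 0.20], [0.45, 0.85]]
(I − A)⁻¹ = adj(I−A) / det(I−A) ≈
  [   1.4570     0.5298]
  [   1.1921     2.2517]
First solve x = (I − A)⁻¹ d = adj(I−A)·d / det(I−A); in particular x_D = (0.45·580 + 0.85·200) / 0.3775 = 431.00 / 0.3775 ≈ 1141.7219.
Intermediate flow from D to D: z_DD = a_DD · x_D = 0.45 × 431.00 / 0.3775 = 193.95 / 0.3775 ≈ 513.77.

z_DD = 513.77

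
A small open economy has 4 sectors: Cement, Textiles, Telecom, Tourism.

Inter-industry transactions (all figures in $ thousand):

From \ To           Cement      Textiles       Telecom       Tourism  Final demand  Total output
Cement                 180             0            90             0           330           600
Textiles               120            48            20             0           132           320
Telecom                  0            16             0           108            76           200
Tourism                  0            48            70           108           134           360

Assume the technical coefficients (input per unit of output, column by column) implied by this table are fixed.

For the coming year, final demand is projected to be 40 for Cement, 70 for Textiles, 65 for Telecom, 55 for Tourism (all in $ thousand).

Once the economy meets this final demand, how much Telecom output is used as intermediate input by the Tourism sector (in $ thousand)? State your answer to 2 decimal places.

Technical coefficients a_ij = z_ij / X_j:
  a_11 = 180/600 = 0.30, a_21 = 120/600 = 0.20, a_31 = 0/600 = 0.00, a_41 = 0/600 = 0.00
  a_12 = 0/320 = 0.00, a_22 = 48/320 = 0.15, a_32 = 16/320 = 0.05, a_42 = 48/320 = 0.15
  a_13 = 90/200 = 0.45, a_23 = 20/200 = 0.10, a_33 = 0/200 = 0.00, a_43 = 70/200 = 0.35
  a_14 = 0/360 = 0.00, a_24 = 0/360 = 0.00, a_34 = 108/360 = 0.30, a_44 = 108/360 = 0.30
I − A =
  [   0.70     0.00    -0.45     0.00]
  [  -0.20     0.85    -0.10     0.00]
  [   0.00    -0.05     1.00    -0.30]
  [   0.00    -0.15    -0.35     0.70]
Compute the cofactors C_ij = (−1)^(i+j)·(3×3 minor ij) of I−A; the adjugate is their transpose:
adj(I−A) = Cᵀ =
  [ 0.49775   0.03600   0.26775   0.11475]
  [ 0.11900   0.41650   0.11200   0.04800]
  [ 0.01600   0.05600   0.41650   0.17850]
  [ 0.03350   0.11725   0.23225   0.58700]
det(I−A) = Σ_j (I−A)_1j·C_1j = (0.70)(0.49775) + (0.00)(0.11900) + (-0.45)(0.01600) + (0.00)(0.03350) = 0.341225
(I − A)⁻¹ = adj(I−A) / det(I−A) ≈
  [   1.4587     0.1055     0.7847     0.3363]
  [   0.3487     1.2206     0.3282     0.1407]
  [   0.0469     0.1641     1.2206     0.5231]
  [   0.0982     0.3436     0.6806     1.7203]
First solve x = (I − A)⁻¹ d = adj(I−A)·d / det(I−A); in particular x_4 = (0.03350·40 + 0.11725·70 + 0.23225·65 + 0.58700·55) / 0.341225 = 56.92875 / 0.341225 ≈ 166.8364.
Intermediate flow from 3 to 4: z_34 = a_34 · x_4 = 0.30 × 56.92875 / 0.341225 = 17.078625 / 0.341225 ≈ 50.05.

z_34 = 50.05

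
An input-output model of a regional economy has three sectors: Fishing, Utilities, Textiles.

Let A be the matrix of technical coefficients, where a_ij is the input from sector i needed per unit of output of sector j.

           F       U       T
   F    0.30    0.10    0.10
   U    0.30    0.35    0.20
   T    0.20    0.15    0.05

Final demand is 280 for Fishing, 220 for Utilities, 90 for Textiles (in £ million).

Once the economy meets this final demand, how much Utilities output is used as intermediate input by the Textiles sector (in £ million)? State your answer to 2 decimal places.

I − A =
  [   0.70    -0.10    -0.10]
  [  -0.30     0.65    -0.20]
  [  -0.20    -0.15     0.95]
Cofactors of I−A, C_ij = (−1)^(i+j)·(minor ij) (rows/columns in the sector order above):
  C_11 = (0.65)(0.95) − (-0.20)(-0.15) = 0.5875
  C_12 = −[(-0.30)(0.95) − (-0.20)(-0.20)] = 0.3250
  C_13 = (-0.30)(-0.15) − (0.65)(-0.20) = 0.1750
  C_21 = −[(-0.10)(0.95) − (-0.10)(-0.15)] = 0.1100
  C_22 = (0.70)(0.95) − (-0.10)(-0.20) = 0.6450
  C_23 = −[(0.70)(-0.15) − (-0.10)(-0.20)] = 0.1250
  C_31 = (-0.10)(-0.20) − (-0.10)(0.65) = 0.0850
  C_32 = −[(0.70)(-0.20) − (-0.10)(-0.30)] = 0.1700
  C_33 = (0.70)(0.65) − (-0.10)(-0.30) = 0.4250
det(I−A) = Σ_j (I−A)_1j·C_1j = (0.70)(0.5875) + (-0.10)(0.3250) + (-0.10)(0.1750) = 0.36125
adj(I−A) = Cᵀ =
  [ 0.5875   0.1100   0.0850]
  [ 0.3250   0.6450   0.1700]
  [ 0.1750   0.1250   0.4250]
(I − A)⁻¹ = adj(I−A) / det(I−A) ≈
  [   1.6263     0.3045     0.2353]
  [   0.8997     1.7855     0.4706]
  [   0.4844     0.3460     1.1765]
First solve x = (I − A)⁻¹ d = adj(I−A)·d / det(I−A); in particular x_T = (0.1750·280 + 0.1250·220 + 0.4250·90) / 0.36125 = 114.75 / 0.36125 ≈ 317.6471.
Intermediate flow from U to T: z_UT = a_UT · x_T = 0.20 × 114.75 / 0.36125 = 22.95 / 0.36125 ≈ 63.53.

z_UT = 63.53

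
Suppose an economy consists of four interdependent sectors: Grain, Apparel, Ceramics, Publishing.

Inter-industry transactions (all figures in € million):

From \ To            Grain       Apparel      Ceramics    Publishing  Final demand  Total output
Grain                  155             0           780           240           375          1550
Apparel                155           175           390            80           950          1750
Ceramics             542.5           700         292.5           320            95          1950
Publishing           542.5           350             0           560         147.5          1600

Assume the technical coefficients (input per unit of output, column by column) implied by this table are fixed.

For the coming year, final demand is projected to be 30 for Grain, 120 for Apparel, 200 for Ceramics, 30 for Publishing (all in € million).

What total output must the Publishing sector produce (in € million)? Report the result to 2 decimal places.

Technical coefficients a_ij = z_ij / X_j:
  a_11 = 155/1550 = 0.10, a_21 = 155/1550 = 0.10, a_31 = 542.5/1550 = 0.35, a_41 = 542.5/1550 = 0.35
  a_12 = 0/1750 = 0.00, a_22 = 175/1750 = 0.10, a_32 = 700/1750 = 0.40, a_42 = 350/1750 = 0.20
  a_13 = 780/1950 = 0.40, a_23 = 390/1950 = 0.20, a_33 = 292.5/1950 = 0.15, a_43 = 0/1950 = 0.00
  a_14 = 240/1600 = 0.15, a_24 = 80/1600 = 0.05, a_34 = 320/1600 = 0.20, a_44 = 560/1600 = 0.35
I − A =
  [   0.90     0.00    -0.40    -0.15]
  [  -0.10     0.90    -0.20    -0.05]
  [  -0.35    -0.40     0.85    -0.20]
  [  -0.35    -0.20     0.00     0.65]
Compute the cofactors C_ij = (−1)^(i+j)·(3×3 minor ij) of I−A; the adjugate is their transpose:
adj(I−A) = Cᵀ =
  [ 0.428750   0.145500   0.236000   0.182750]
  [ 0.129625   0.333625   0.139500   0.098500]
  [ 0.301250   0.259500   0.467250   0.233250]
  [ 0.270750   0.181000   0.170000   0.474500]
det(I−A) = Σ_j (I−A)_1j·C_1j = (0.90)(0.428750) + (0.00)(0.129625) + (-0.40)(0.301250) + (-0.15)(0.270750) = 0.2247625
(I − A)⁻¹ = adj(I−A) / det(I−A) ≈
  [   1.9076     0.6473     1.0500     0.8131]
  [   0.5767     1.4843     0.6207     0.4382]
  [   1.3403     1.1546     2.0789     1.0378]
  [   1.2046     0.8053     0.7564     2.1111]
x = (I − A)⁻¹ d = adj(I−A)·d / det(I−A), with det(I−A) = 0.2247625:
  x_1 = (0.428750·30 + 0.145500·120 + 0.236000·200 + 0.182750·30) / 0.2247625 = 83.005 / 0.2247625 ≈ 369.30
  x_2 = (0.129625·30 + 0.333625·120 + 0.139500·200 + 0.098500·30) / 0.2247625 = 74.77875 / 0.2247625 ≈ 332.70
  x_3 = (0.301250·30 + 0.259500·120 + 0.467250·200 + 0.233250·30) / 0.2247625 = 140.625 / 0.2247625 ≈ 625.66
  x_4 = (0.270750·30 + 0.181000·120 + 0.170000·200 + 0.474500·30) / 0.2247625 = 78.0775 / 0.2247625 ≈ 347.38

x_4 = 347.38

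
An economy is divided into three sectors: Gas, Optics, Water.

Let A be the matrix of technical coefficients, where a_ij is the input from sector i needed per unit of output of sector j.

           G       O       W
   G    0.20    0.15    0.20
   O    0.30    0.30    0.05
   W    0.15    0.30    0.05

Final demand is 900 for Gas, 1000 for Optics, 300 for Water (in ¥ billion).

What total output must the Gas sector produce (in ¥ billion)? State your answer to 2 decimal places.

I − A =
  [   0.80    -0.15    -0.20]
  [  -0.30     0.70    -0.05]
  [  -0.15    -0.30     0.95]
Cofactors of I−A, C_ij = (−1)^(i+j)·(minor ij) (rows/columns in the sector order above):
  C_11 = (0.70)(0.95) − (-0.05)(-0.30) = 0.6500
  C_12 = −[(-0.30)(0.95) − (-0.05)(-0.15)] = 0.2925
  C_13 = (-0.30)(-0.30) − (0.70)(-0.15) = 0.1950
  C_21 = −[(-0.15)(0.95) − (-0.20)(-0.30)] = 0.2025
  C_22 = (0.80)(0.95) − (-0.20)(-0.15) = 0.7300
  C_23 = −[(0.80)(-0.30) − (-0.15)(-0.15)] = 0.2625
  C_31 = (-0.15)(-0.05) − (-0.20)(0.70) = 0.1475
  C_32 = −[(0.80)(-0.05) − (-0.20)(-0.30)] = 0.1000
  C_33 = (0.80)(0.70) − (-0.15)(-0.30) = 0.5150
det(I−A) = Σ_j (I−A)_1j·C_1j = (0.80)(0.6500) + (-0.15)(0.2925) + (-0.20)(0.1950) = 0.437125
adj(I−A) = Cᵀ =
  [ 0.6500   0.2025   0.1475]
  [ 0.2925   0.7300   0.1000]
  [ 0.1950   0.2625   0.5150]
(I − A)⁻¹ = adj(I−A) / det(I−A) ≈
  [   1.4870     0.4633     0.3374]
  [   0.6691     1.6700     0.2288]
  [   0.4461     0.6005     1.1782]
x = (I − A)⁻¹ d = adj(I−A)·d / det(I−A), with det(I−A) = 0.437125:
  x_G = (0.6500·900 + 0.2025·1000 + 0.1475·300) / 0.437125 = 831.75 / 0.437125 ≈ 1902.77
  x_O = (0.2925·900 + 0.7300·1000 + 0.1000·300) / 0.437125 = 1023.25 / 0.437125 ≈ 2340.86
  x_W = (0.1950·900 + 0.2625·1000 + 0.5150·300) / 0.437125 = 592.50 / 0.437125 ≈ 1355.45

x_G = 1902.77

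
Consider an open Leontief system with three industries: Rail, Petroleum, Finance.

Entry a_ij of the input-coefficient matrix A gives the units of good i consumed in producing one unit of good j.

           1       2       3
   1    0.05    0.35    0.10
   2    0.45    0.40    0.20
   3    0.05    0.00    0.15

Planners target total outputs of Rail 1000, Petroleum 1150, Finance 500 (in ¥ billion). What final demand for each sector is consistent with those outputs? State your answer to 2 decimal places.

I − A =
  [   0.95    -0.35    -0.10]
  [  -0.45     0.60    -0.20]
  [  -0.05     0.00     0.85]
d = (I − A) x:
  d_1 = (+0.95)·1000 + (-0.35)·1150 + (-0.10)·500 = 497.50
  d_2 = (-0.45)·1000 + (+0.60)·1150 + (-0.20)·500 = 140.00
  d_3 = (-0.05)·1000 + (+0.00)·1150 + (+0.85)·500 = 375.00

d_1 = 497.50, d_2 = 140.00, d_3 = 375.00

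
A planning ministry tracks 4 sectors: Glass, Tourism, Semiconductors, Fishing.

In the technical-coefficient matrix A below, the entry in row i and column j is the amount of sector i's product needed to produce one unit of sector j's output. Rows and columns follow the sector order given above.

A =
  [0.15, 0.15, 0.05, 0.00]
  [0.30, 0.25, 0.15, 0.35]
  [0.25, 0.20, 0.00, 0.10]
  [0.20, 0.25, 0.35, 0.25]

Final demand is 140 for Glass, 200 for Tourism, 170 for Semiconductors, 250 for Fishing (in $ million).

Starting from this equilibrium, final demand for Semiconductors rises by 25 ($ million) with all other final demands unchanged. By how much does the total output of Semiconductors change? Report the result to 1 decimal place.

Δx_3 = 32.5

I − A =
  [   0.85    -0.15    -0.05     0.00]
  [  -0.30     0.75    -0.15    -0.35]
  [  -0.25    -0.20     1.00    -0.10]
  [  -0.20    -0.25    -0.35     0.75]
Compute the cofactors C_ij = (−1)^(i+j)·(3×3 minor ij) of I−A; the adjugate is their transpose:
adj(I−A) = Cᵀ =
  [ 0.398000   0.116000   0.059000   0.062000]
  [ 0.346250   0.597375   0.214500   0.307375]
  [ 0.200250   0.179875   0.359500   0.131875]
  [ 0.315000   0.314000   0.255000   0.549000]
det(I−A) = Σ_j (I−A)_1j·C_1j = (0.85)(0.398000) + (-0.15)(0.346250) + (-0.05)(0.200250) + (0.00)(0.315000) = 0.27635
(I − A)⁻¹ = adj(I−A) / det(I−A) ≈
  [   1.4402     0.4198     0.2135     0.2244]
  [   1.2529     2.1617     0.7762     1.1123]
  [   0.7246     0.6509     1.3009     0.4772]
  [   1.1399     1.1362     0.9227     1.9866]
Δx = (I − A)⁻¹ Δd with Δd having +25 in the Semiconductors component and 0 elsewhere.
So Δx_3 = L_33 · (+25), where L_33 = adj(I−A)_33 / det(I−A) = 0.359500 / 0.27635.
Δx_3 = 0.359500 × (+25) / 0.27635 = 8.9875 / 0.27635 ≈ 32.5.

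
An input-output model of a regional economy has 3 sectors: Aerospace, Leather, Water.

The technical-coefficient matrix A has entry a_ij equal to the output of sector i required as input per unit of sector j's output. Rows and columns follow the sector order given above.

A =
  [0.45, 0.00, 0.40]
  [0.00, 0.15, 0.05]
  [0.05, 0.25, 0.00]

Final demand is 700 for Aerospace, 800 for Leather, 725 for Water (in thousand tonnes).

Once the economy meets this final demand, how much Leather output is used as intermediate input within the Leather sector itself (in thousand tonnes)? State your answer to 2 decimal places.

z_22 = 150.70

I − A =
  [   0.55     0.00    -0.40]
  [   0.00     0.85    -0.05]
  [  -0.05    -0.25     1.00]
Cofactors of I−A, C_ij = (−1)^(i+j)·(minor ij) (rows/columns in the sector order above):
  C_11 = (0.85)(1.00) − (-0.05)(-0.25) = 0.8375
  C_12 = −[(0.00)(1.00) − (-0.05)(-0.05)] = 0.0025
  C_13 = (0.00)(-0.25) − (0.85)(-0.05) = 0.0425
  C_21 = −[(0.00)(1.00) − (-0.40)(-0.25)] = 0.1000
  C_22 = (0.55)(1.00) − (-0.40)(-0.05) = 0.5300
  C_23 = −[(0.55)(-0.25) − (0.00)(-0.05)] = 0.1375
  C_31 = (0.00)(-0.05) − (-0.40)(0.85) = 0.3400
  C_32 = −[(0.55)(-0.05) − (-0.40)(0.00)] = 0.0275
  C_33 = (0.55)(0.85) − (0.00)(0.00) = 0.4675
det(I−A) = Σ_j (I−A)_1j·C_1j = (0.55)(0.8375) + (0.00)(0.0025) + (-0.40)(0.0425) = 0.443625
adj(I−A) = Cᵀ =
  [ 0.8375   0.1000   0.3400]
  [ 0.0025   0.5300   0.0275]
  [ 0.0425   0.1375   0.4675]
(I − A)⁻¹ = adj(I−A) / det(I−A) ≈
  [   1.8879     0.2254     0.7664]
  [   0.0056     1.1947     0.0620]
  [   0.0958     0.3099     1.0538]
First solve x = (I − A)⁻¹ d = adj(I−A)·d / det(I−A); in particular x_2 = (0.0025·700 + 0.5300·800 + 0.0275·725) / 0.443625 = 445.6875 / 0.443625 ≈ 1004.6492.
Intermediate flow from 2 to 2: z_22 = a_22 · x_2 = 0.15 × 445.6875 / 0.443625 = 66.853125 / 0.443625 ≈ 150.70.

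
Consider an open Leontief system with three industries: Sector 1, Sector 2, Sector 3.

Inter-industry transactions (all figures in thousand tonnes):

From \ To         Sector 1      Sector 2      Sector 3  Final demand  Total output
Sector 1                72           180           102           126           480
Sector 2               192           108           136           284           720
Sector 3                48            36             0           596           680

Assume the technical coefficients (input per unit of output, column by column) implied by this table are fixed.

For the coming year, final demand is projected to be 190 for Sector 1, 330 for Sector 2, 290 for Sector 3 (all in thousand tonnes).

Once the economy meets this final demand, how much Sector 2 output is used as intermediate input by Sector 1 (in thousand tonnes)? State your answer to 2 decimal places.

z_21 = 199.61

Technical coefficients a_ij = z_ij / X_j:
  a_11 = 72/480 = 0.15, a_21 = 192/480 = 0.40, a_31 = 48/480 = 0.10
  a_12 = 180/720 = 0.25, a_22 = 108/720 = 0.15, a_32 = 36/720 = 0.05
  a_13 = 102/680 = 0.15, a_23 = 136/680 = 0.20, a_33 = 0/680 = 0.00
I − A =
  [   0.85    -0.25    -0.15]
  [  -0.40     0.85    -0.20]
  [  -0.10    -0.05     1.00]
Cofactors of I−A, C_ij = (−1)^(i+j)·(minor ij) (rows/columns in the sector order above):
  C_11 = (0.85)(1.00) − (-0.20)(-0.05) = 0.8400
  C_12 = −[(-0.40)(1.00) − (-0.20)(-0.10)] = 0.4200
  C_13 = (-0.40)(-0.05) − (0.85)(-0.10) = 0.1050
  C_21 = −[(-0.25)(1.00) − (-0.15)(-0.05)] = 0.2575
  C_22 = (0.85)(1.00) − (-0.15)(-0.10) = 0.8350
  C_23 = −[(0.85)(-0.05) − (-0.25)(-0.10)] = 0.0675
  C_31 = (-0.25)(-0.20) − (-0.15)(0.85) = 0.1775
  C_32 = −[(0.85)(-0.20) − (-0.15)(-0.40)] = 0.2300
  C_33 = (0.85)(0.85) − (-0.25)(-0.40) = 0.6225
det(I−A) = Σ_j (I−A)_1j·C_1j = (0.85)(0.8400) + (-0.25)(0.4200) + (-0.15)(0.1050) = 0.59325
adj(I−A) = Cᵀ =
  [ 0.8400   0.2575   0.1775]
  [ 0.4200   0.8350   0.2300]
  [ 0.1050   0.0675   0.6225]
(I − A)⁻¹ = adj(I−A) / det(I−A) ≈
  [   1.4159     0.4340     0.2992]
  [   0.7080     1.4075     0.3877]
  [   0.1770     0.1138     1.0493]
First solve x = (I − A)⁻¹ d = adj(I−A)·d / det(I−A); in particular x_1 = (0.8400·190 + 0.2575·330 + 0.1775·290) / 0.59325 = 296.05 / 0.59325 ≈ 499.0308.
Intermediate flow from 2 to 1: z_21 = a_21 · x_1 = 0.40 × 296.05 / 0.59325 = 118.42 / 0.59325 ≈ 199.61.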